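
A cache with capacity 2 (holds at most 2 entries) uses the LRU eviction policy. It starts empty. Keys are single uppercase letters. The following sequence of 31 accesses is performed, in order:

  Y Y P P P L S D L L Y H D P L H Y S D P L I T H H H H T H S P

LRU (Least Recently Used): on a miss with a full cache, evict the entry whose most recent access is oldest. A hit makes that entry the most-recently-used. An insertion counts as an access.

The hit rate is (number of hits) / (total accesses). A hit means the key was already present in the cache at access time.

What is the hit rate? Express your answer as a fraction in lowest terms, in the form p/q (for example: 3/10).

LRU simulation (capacity=2):
  1. access Y: MISS. Cache (LRU->MRU): [Y]
  2. access Y: HIT. Cache (LRU->MRU): [Y]
  3. access P: MISS. Cache (LRU->MRU): [Y P]
  4. access P: HIT. Cache (LRU->MRU): [Y P]
  5. access P: HIT. Cache (LRU->MRU): [Y P]
  6. access L: MISS, evict Y. Cache (LRU->MRU): [P L]
  7. access S: MISS, evict P. Cache (LRU->MRU): [L S]
  8. access D: MISS, evict L. Cache (LRU->MRU): [S D]
  9. access L: MISS, evict S. Cache (LRU->MRU): [D L]
  10. access L: HIT. Cache (LRU->MRU): [D L]
  11. access Y: MISS, evict D. Cache (LRU->MRU): [L Y]
  12. access H: MISS, evict L. Cache (LRU->MRU): [Y H]
  13. access D: MISS, evict Y. Cache (LRU->MRU): [H D]
  14. access P: MISS, evict H. Cache (LRU->MRU): [D P]
  15. access L: MISS, evict D. Cache (LRU->MRU): [P L]
  16. access H: MISS, evict P. Cache (LRU->MRU): [L H]
  17. access Y: MISS, evict L. Cache (LRU->MRU): [H Y]
  18. access S: MISS, evict H. Cache (LRU->MRU): [Y S]
  19. access D: MISS, evict Y. Cache (LRU->MRU): [S D]
  20. access P: MISS, evict S. Cache (LRU->MRU): [D P]
  21. access L: MISS, evict D. Cache (LRU->MRU): [P L]
  22. access I: MISS, evict P. Cache (LRU->MRU): [L I]
  23. access T: MISS, evict L. Cache (LRU->MRU): [I T]
  24. access H: MISS, evict I. Cache (LRU->MRU): [T H]
  25. access H: HIT. Cache (LRU->MRU): [T H]
  26. access H: HIT. Cache (LRU->MRU): [T H]
  27. access H: HIT. Cache (LRU->MRU): [T H]
  28. access T: HIT. Cache (LRU->MRU): [H T]
  29. access H: HIT. Cache (LRU->MRU): [T H]
  30. access S: MISS, evict T. Cache (LRU->MRU): [H S]
  31. access P: MISS, evict H. Cache (LRU->MRU): [S P]
Total: 9 hits, 22 misses, 20 evictions

Hit rate = 9/31

Answer: 9/31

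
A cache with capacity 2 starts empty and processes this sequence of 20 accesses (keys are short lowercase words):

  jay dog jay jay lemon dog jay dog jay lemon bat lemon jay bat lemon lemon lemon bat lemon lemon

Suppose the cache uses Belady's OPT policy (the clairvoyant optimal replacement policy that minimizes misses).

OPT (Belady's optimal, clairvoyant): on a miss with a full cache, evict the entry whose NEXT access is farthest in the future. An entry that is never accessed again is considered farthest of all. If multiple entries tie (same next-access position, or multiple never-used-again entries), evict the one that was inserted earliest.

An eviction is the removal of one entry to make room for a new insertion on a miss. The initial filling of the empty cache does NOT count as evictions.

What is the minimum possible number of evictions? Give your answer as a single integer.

Answer: 6

Derivation:
OPT (Belady) simulation (capacity=2):
  1. access jay: MISS. Cache: [jay]
  2. access dog: MISS. Cache: [jay dog]
  3. access jay: HIT. Next use of jay: step 4. Cache: [jay dog]
  4. access jay: HIT. Next use of jay: step 7. Cache: [jay dog]
  5. access lemon: MISS, evict jay (next use: step 7). Cache: [dog lemon]
  6. access dog: HIT. Next use of dog: step 8. Cache: [dog lemon]
  7. access jay: MISS, evict lemon (next use: step 10). Cache: [dog jay]
  8. access dog: HIT. Next use of dog: never. Cache: [dog jay]
  9. access jay: HIT. Next use of jay: step 13. Cache: [dog jay]
  10. access lemon: MISS, evict dog (next use: never). Cache: [jay lemon]
  11. access bat: MISS, evict jay (next use: step 13). Cache: [lemon bat]
  12. access lemon: HIT. Next use of lemon: step 15. Cache: [lemon bat]
  13. access jay: MISS, evict lemon (next use: step 15). Cache: [bat jay]
  14. access bat: HIT. Next use of bat: step 18. Cache: [bat jay]
  15. access lemon: MISS, evict jay (next use: never). Cache: [bat lemon]
  16. access lemon: HIT. Next use of lemon: step 17. Cache: [bat lemon]
  17. access lemon: HIT. Next use of lemon: step 19. Cache: [bat lemon]
  18. access bat: HIT. Next use of bat: never. Cache: [bat lemon]
  19. access lemon: HIT. Next use of lemon: step 20. Cache: [bat lemon]
  20. access lemon: HIT. Next use of lemon: never. Cache: [bat lemon]
Total: 12 hits, 8 misses, 6 evictions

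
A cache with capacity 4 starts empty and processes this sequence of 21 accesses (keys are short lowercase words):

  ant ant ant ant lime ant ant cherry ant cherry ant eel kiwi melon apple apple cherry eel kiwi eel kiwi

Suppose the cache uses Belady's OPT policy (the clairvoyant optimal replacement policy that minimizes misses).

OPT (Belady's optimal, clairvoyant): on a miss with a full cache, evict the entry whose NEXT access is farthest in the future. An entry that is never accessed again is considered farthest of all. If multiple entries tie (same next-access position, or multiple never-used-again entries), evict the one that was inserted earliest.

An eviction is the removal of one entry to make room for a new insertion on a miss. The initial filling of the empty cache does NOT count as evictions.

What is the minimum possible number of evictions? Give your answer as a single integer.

Answer: 3

Derivation:
OPT (Belady) simulation (capacity=4):
  1. access ant: MISS. Cache: [ant]
  2. access ant: HIT. Next use of ant: step 3. Cache: [ant]
  3. access ant: HIT. Next use of ant: step 4. Cache: [ant]
  4. access ant: HIT. Next use of ant: step 6. Cache: [ant]
  5. access lime: MISS. Cache: [ant lime]
  6. access ant: HIT. Next use of ant: step 7. Cache: [ant lime]
  7. access ant: HIT. Next use of ant: step 9. Cache: [ant lime]
  8. access cherry: MISS. Cache: [ant lime cherry]
  9. access ant: HIT. Next use of ant: step 11. Cache: [ant lime cherry]
  10. access cherry: HIT. Next use of cherry: step 17. Cache: [ant lime cherry]
  11. access ant: HIT. Next use of ant: never. Cache: [ant lime cherry]
  12. access eel: MISS. Cache: [ant lime cherry eel]
  13. access kiwi: MISS, evict ant (next use: never). Cache: [lime cherry eel kiwi]
  14. access melon: MISS, evict lime (next use: never). Cache: [cherry eel kiwi melon]
  15. access apple: MISS, evict melon (next use: never). Cache: [cherry eel kiwi apple]
  16. access apple: HIT. Next use of apple: never. Cache: [cherry eel kiwi apple]
  17. access cherry: HIT. Next use of cherry: never. Cache: [cherry eel kiwi apple]
  18. access eel: HIT. Next use of eel: step 20. Cache: [cherry eel kiwi apple]
  19. access kiwi: HIT. Next use of kiwi: step 21. Cache: [cherry eel kiwi apple]
  20. access eel: HIT. Next use of eel: never. Cache: [cherry eel kiwi apple]
  21. access kiwi: HIT. Next use of kiwi: never. Cache: [cherry eel kiwi apple]
Total: 14 hits, 7 misses, 3 evictions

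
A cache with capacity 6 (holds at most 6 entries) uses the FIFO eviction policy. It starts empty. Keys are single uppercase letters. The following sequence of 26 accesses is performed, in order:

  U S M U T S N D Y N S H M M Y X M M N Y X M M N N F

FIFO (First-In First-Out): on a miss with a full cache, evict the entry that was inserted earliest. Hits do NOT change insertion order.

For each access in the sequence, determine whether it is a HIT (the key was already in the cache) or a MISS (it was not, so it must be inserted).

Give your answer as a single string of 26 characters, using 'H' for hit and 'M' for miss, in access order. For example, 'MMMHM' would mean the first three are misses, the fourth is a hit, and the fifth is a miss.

FIFO simulation (capacity=6):
  1. access U: MISS. Cache (old->new): [U]
  2. access S: MISS. Cache (old->new): [U S]
  3. access M: MISS. Cache (old->new): [U S M]
  4. access U: HIT. Cache (old->new): [U S M]
  5. access T: MISS. Cache (old->new): [U S M T]
  6. access S: HIT. Cache (old->new): [U S M T]
  7. access N: MISS. Cache (old->new): [U S M T N]
  8. access D: MISS. Cache (old->new): [U S M T N D]
  9. access Y: MISS, evict U. Cache (old->new): [S M T N D Y]
  10. access N: HIT. Cache (old->new): [S M T N D Y]
  11. access S: HIT. Cache (old->new): [S M T N D Y]
  12. access H: MISS, evict S. Cache (old->new): [M T N D Y H]
  13. access M: HIT. Cache (old->new): [M T N D Y H]
  14. access M: HIT. Cache (old->new): [M T N D Y H]
  15. access Y: HIT. Cache (old->new): [M T N D Y H]
  16. access X: MISS, evict M. Cache (old->new): [T N D Y H X]
  17. access M: MISS, evict T. Cache (old->new): [N D Y H X M]
  18. access M: HIT. Cache (old->new): [N D Y H X M]
  19. access N: HIT. Cache (old->new): [N D Y H X M]
  20. access Y: HIT. Cache (old->new): [N D Y H X M]
  21. access X: HIT. Cache (old->new): [N D Y H X M]
  22. access M: HIT. Cache (old->new): [N D Y H X M]
  23. access M: HIT. Cache (old->new): [N D Y H X M]
  24. access N: HIT. Cache (old->new): [N D Y H X M]
  25. access N: HIT. Cache (old->new): [N D Y H X M]
  26. access F: MISS, evict N. Cache (old->new): [D Y H X M F]
Total: 15 hits, 11 misses, 5 evictions

Answer: MMMHMHMMMHHMHHHMMHHHHHHHHM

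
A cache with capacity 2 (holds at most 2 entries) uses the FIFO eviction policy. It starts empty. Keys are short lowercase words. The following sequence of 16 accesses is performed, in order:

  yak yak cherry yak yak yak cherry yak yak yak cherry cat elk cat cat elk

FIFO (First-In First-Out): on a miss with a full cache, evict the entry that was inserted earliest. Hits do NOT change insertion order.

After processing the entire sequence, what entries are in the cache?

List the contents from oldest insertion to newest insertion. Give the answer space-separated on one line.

FIFO simulation (capacity=2):
  1. access yak: MISS. Cache (old->new): [yak]
  2. access yak: HIT. Cache (old->new): [yak]
  3. access cherry: MISS. Cache (old->new): [yak cherry]
  4. access yak: HIT. Cache (old->new): [yak cherry]
  5. access yak: HIT. Cache (old->new): [yak cherry]
  6. access yak: HIT. Cache (old->new): [yak cherry]
  7. access cherry: HIT. Cache (old->new): [yak cherry]
  8. access yak: HIT. Cache (old->new): [yak cherry]
  9. access yak: HIT. Cache (old->new): [yak cherry]
  10. access yak: HIT. Cache (old->new): [yak cherry]
  11. access cherry: HIT. Cache (old->new): [yak cherry]
  12. access cat: MISS, evict yak. Cache (old->new): [cherry cat]
  13. access elk: MISS, evict cherry. Cache (old->new): [cat elk]
  14. access cat: HIT. Cache (old->new): [cat elk]
  15. access cat: HIT. Cache (old->new): [cat elk]
  16. access elk: HIT. Cache (old->new): [cat elk]
Total: 12 hits, 4 misses, 2 evictions

Answer: cat elk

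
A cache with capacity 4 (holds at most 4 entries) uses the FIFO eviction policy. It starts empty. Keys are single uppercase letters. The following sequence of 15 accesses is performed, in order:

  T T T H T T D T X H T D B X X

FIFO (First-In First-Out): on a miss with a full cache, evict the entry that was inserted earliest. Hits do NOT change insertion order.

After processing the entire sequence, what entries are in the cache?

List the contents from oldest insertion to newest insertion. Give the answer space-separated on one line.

FIFO simulation (capacity=4):
  1. access T: MISS. Cache (old->new): [T]
  2. access T: HIT. Cache (old->new): [T]
  3. access T: HIT. Cache (old->new): [T]
  4. access H: MISS. Cache (old->new): [T H]
  5. access T: HIT. Cache (old->new): [T H]
  6. access T: HIT. Cache (old->new): [T H]
  7. access D: MISS. Cache (old->new): [T H D]
  8. access T: HIT. Cache (old->new): [T H D]
  9. access X: MISS. Cache (old->new): [T H D X]
  10. access H: HIT. Cache (old->new): [T H D X]
  11. access T: HIT. Cache (old->new): [T H D X]
  12. access D: HIT. Cache (old->new): [T H D X]
  13. access B: MISS, evict T. Cache (old->new): [H D X B]
  14. access X: HIT. Cache (old->new): [H D X B]
  15. access X: HIT. Cache (old->new): [H D X B]
Total: 10 hits, 5 misses, 1 evictions

Answer: H D X B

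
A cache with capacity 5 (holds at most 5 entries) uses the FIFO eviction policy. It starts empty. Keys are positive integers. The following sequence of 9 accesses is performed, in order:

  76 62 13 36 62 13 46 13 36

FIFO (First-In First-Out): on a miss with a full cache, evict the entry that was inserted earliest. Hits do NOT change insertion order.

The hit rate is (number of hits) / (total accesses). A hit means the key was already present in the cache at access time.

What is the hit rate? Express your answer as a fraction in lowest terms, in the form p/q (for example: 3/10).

FIFO simulation (capacity=5):
  1. access 76: MISS. Cache (old->new): [76]
  2. access 62: MISS. Cache (old->new): [76 62]
  3. access 13: MISS. Cache (old->new): [76 62 13]
  4. access 36: MISS. Cache (old->new): [76 62 13 36]
  5. access 62: HIT. Cache (old->new): [76 62 13 36]
  6. access 13: HIT. Cache (old->new): [76 62 13 36]
  7. access 46: MISS. Cache (old->new): [76 62 13 36 46]
  8. access 13: HIT. Cache (old->new): [76 62 13 36 46]
  9. access 36: HIT. Cache (old->new): [76 62 13 36 46]
Total: 4 hits, 5 misses, 0 evictions

Hit rate = 4/9

Answer: 4/9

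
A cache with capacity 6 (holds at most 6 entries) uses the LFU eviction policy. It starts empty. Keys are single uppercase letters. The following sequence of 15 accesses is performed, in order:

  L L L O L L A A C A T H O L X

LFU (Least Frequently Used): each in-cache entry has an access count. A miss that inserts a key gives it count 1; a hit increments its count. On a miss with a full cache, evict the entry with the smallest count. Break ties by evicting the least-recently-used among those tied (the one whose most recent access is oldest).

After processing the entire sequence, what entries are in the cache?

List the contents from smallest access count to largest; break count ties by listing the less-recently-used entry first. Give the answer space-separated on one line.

LFU simulation (capacity=6):
  1. access L: MISS. Cache: [L(c=1)]
  2. access L: HIT, count now 2. Cache: [L(c=2)]
  3. access L: HIT, count now 3. Cache: [L(c=3)]
  4. access O: MISS. Cache: [O(c=1) L(c=3)]
  5. access L: HIT, count now 4. Cache: [O(c=1) L(c=4)]
  6. access L: HIT, count now 5. Cache: [O(c=1) L(c=5)]
  7. access A: MISS. Cache: [O(c=1) A(c=1) L(c=5)]
  8. access A: HIT, count now 2. Cache: [O(c=1) A(c=2) L(c=5)]
  9. access C: MISS. Cache: [O(c=1) C(c=1) A(c=2) L(c=5)]
  10. access A: HIT, count now 3. Cache: [O(c=1) C(c=1) A(c=3) L(c=5)]
  11. access T: MISS. Cache: [O(c=1) C(c=1) T(c=1) A(c=3) L(c=5)]
  12. access H: MISS. Cache: [O(c=1) C(c=1) T(c=1) H(c=1) A(c=3) L(c=5)]
  13. access O: HIT, count now 2. Cache: [C(c=1) T(c=1) H(c=1) O(c=2) A(c=3) L(c=5)]
  14. access L: HIT, count now 6. Cache: [C(c=1) T(c=1) H(c=1) O(c=2) A(c=3) L(c=6)]
  15. access X: MISS, evict C(c=1). Cache: [T(c=1) H(c=1) X(c=1) O(c=2) A(c=3) L(c=6)]
Total: 8 hits, 7 misses, 1 evictions

Answer: T H X O A L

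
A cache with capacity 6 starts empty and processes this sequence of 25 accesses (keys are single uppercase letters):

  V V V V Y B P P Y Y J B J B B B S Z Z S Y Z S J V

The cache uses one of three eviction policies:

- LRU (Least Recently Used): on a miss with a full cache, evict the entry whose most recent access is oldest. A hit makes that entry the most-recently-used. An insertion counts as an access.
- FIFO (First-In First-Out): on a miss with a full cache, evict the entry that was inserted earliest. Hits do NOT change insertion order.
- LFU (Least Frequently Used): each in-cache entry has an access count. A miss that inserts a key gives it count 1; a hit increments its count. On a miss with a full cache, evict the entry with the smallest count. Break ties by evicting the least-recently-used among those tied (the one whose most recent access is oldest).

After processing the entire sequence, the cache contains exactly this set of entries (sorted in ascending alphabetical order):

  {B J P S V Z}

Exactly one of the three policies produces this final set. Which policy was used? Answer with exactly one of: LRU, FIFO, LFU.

Answer: FIFO

Derivation:
Simulating under each policy and comparing final sets:
  LRU: final set = {B J S V Y Z} -> differs
  FIFO: final set = {B J P S V Z} -> MATCHES target
  LFU: final set = {B J S V Y Z} -> differs
Only FIFO produces the target set.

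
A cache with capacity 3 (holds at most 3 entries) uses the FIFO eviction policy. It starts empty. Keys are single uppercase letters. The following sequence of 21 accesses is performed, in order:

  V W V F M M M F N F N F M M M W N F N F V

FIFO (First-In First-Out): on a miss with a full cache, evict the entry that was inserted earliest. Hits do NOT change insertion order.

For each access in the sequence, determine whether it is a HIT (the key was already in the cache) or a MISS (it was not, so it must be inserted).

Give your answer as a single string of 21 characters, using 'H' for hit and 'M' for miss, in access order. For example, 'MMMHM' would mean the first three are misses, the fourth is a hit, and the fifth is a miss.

FIFO simulation (capacity=3):
  1. access V: MISS. Cache (old->new): [V]
  2. access W: MISS. Cache (old->new): [V W]
  3. access V: HIT. Cache (old->new): [V W]
  4. access F: MISS. Cache (old->new): [V W F]
  5. access M: MISS, evict V. Cache (old->new): [W F M]
  6. access M: HIT. Cache (old->new): [W F M]
  7. access M: HIT. Cache (old->new): [W F M]
  8. access F: HIT. Cache (old->new): [W F M]
  9. access N: MISS, evict W. Cache (old->new): [F M N]
  10. access F: HIT. Cache (old->new): [F M N]
  11. access N: HIT. Cache (old->new): [F M N]
  12. access F: HIT. Cache (old->new): [F M N]
  13. access M: HIT. Cache (old->new): [F M N]
  14. access M: HIT. Cache (old->new): [F M N]
  15. access M: HIT. Cache (old->new): [F M N]
  16. access W: MISS, evict F. Cache (old->new): [M N W]
  17. access N: HIT. Cache (old->new): [M N W]
  18. access F: MISS, evict M. Cache (old->new): [N W F]
  19. access N: HIT. Cache (old->new): [N W F]
  20. access F: HIT. Cache (old->new): [N W F]
  21. access V: MISS, evict N. Cache (old->new): [W F V]
Total: 13 hits, 8 misses, 5 evictions

Answer: MMHMMHHHMHHHHHHMHMHHM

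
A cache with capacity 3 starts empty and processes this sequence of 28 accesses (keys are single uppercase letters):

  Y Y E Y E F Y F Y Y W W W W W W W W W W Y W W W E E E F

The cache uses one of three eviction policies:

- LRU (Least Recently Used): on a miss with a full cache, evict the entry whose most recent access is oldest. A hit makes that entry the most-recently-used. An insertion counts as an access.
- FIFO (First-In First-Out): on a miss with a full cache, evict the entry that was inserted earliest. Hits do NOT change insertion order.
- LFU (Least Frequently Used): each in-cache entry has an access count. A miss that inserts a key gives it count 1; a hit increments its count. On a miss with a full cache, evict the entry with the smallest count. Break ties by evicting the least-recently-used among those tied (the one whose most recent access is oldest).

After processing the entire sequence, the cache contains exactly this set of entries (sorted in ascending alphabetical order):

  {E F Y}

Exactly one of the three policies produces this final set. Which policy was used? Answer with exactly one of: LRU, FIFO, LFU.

Answer: FIFO

Derivation:
Simulating under each policy and comparing final sets:
  LRU: final set = {E F W} -> differs
  FIFO: final set = {E F Y} -> MATCHES target
  LFU: final set = {F W Y} -> differs
Only FIFO produces the target set.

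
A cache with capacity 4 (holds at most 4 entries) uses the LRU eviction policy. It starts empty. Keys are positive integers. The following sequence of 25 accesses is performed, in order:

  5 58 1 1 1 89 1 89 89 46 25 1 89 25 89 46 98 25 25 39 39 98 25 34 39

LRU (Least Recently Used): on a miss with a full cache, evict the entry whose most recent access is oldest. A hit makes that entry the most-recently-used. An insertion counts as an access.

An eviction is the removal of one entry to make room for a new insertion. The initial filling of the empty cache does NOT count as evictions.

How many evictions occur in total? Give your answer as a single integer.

LRU simulation (capacity=4):
  1. access 5: MISS. Cache (LRU->MRU): [5]
  2. access 58: MISS. Cache (LRU->MRU): [5 58]
  3. access 1: MISS. Cache (LRU->MRU): [5 58 1]
  4. access 1: HIT. Cache (LRU->MRU): [5 58 1]
  5. access 1: HIT. Cache (LRU->MRU): [5 58 1]
  6. access 89: MISS. Cache (LRU->MRU): [5 58 1 89]
  7. access 1: HIT. Cache (LRU->MRU): [5 58 89 1]
  8. access 89: HIT. Cache (LRU->MRU): [5 58 1 89]
  9. access 89: HIT. Cache (LRU->MRU): [5 58 1 89]
  10. access 46: MISS, evict 5. Cache (LRU->MRU): [58 1 89 46]
  11. access 25: MISS, evict 58. Cache (LRU->MRU): [1 89 46 25]
  12. access 1: HIT. Cache (LRU->MRU): [89 46 25 1]
  13. access 89: HIT. Cache (LRU->MRU): [46 25 1 89]
  14. access 25: HIT. Cache (LRU->MRU): [46 1 89 25]
  15. access 89: HIT. Cache (LRU->MRU): [46 1 25 89]
  16. access 46: HIT. Cache (LRU->MRU): [1 25 89 46]
  17. access 98: MISS, evict 1. Cache (LRU->MRU): [25 89 46 98]
  18. access 25: HIT. Cache (LRU->MRU): [89 46 98 25]
  19. access 25: HIT. Cache (LRU->MRU): [89 46 98 25]
  20. access 39: MISS, evict 89. Cache (LRU->MRU): [46 98 25 39]
  21. access 39: HIT. Cache (LRU->MRU): [46 98 25 39]
  22. access 98: HIT. Cache (LRU->MRU): [46 25 39 98]
  23. access 25: HIT. Cache (LRU->MRU): [46 39 98 25]
  24. access 34: MISS, evict 46. Cache (LRU->MRU): [39 98 25 34]
  25. access 39: HIT. Cache (LRU->MRU): [98 25 34 39]
Total: 16 hits, 9 misses, 5 evictions

Answer: 5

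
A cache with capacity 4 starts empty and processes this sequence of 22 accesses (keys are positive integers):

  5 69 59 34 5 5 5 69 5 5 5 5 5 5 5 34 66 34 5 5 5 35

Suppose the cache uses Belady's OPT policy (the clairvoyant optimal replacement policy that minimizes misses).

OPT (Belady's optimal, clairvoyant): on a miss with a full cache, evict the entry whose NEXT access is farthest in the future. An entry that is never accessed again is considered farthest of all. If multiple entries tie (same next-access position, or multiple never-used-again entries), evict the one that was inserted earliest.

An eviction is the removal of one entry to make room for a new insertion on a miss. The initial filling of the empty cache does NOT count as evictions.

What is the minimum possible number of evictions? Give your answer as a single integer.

Answer: 2

Derivation:
OPT (Belady) simulation (capacity=4):
  1. access 5: MISS. Cache: [5]
  2. access 69: MISS. Cache: [5 69]
  3. access 59: MISS. Cache: [5 69 59]
  4. access 34: MISS. Cache: [5 69 59 34]
  5. access 5: HIT. Next use of 5: step 6. Cache: [5 69 59 34]
  6. access 5: HIT. Next use of 5: step 7. Cache: [5 69 59 34]
  7. access 5: HIT. Next use of 5: step 9. Cache: [5 69 59 34]
  8. access 69: HIT. Next use of 69: never. Cache: [5 69 59 34]
  9. access 5: HIT. Next use of 5: step 10. Cache: [5 69 59 34]
  10. access 5: HIT. Next use of 5: step 11. Cache: [5 69 59 34]
  11. access 5: HIT. Next use of 5: step 12. Cache: [5 69 59 34]
  12. access 5: HIT. Next use of 5: step 13. Cache: [5 69 59 34]
  13. access 5: HIT. Next use of 5: step 14. Cache: [5 69 59 34]
  14. access 5: HIT. Next use of 5: step 15. Cache: [5 69 59 34]
  15. access 5: HIT. Next use of 5: step 19. Cache: [5 69 59 34]
  16. access 34: HIT. Next use of 34: step 18. Cache: [5 69 59 34]
  17. access 66: MISS, evict 69 (next use: never). Cache: [5 59 34 66]
  18. access 34: HIT. Next use of 34: never. Cache: [5 59 34 66]
  19. access 5: HIT. Next use of 5: step 20. Cache: [5 59 34 66]
  20. access 5: HIT. Next use of 5: step 21. Cache: [5 59 34 66]
  21. access 5: HIT. Next use of 5: never. Cache: [5 59 34 66]
  22. access 35: MISS, evict 5 (next use: never). Cache: [59 34 66 35]
Total: 16 hits, 6 misses, 2 evictions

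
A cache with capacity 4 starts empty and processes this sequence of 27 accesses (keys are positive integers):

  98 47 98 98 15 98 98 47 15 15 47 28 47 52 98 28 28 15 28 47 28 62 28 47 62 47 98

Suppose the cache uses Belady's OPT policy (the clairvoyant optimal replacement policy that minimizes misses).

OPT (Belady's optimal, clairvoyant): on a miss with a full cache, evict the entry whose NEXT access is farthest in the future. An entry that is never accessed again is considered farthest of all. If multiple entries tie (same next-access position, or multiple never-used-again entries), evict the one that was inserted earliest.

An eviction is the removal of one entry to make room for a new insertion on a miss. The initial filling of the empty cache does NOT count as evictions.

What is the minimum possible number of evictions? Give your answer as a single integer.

Answer: 3

Derivation:
OPT (Belady) simulation (capacity=4):
  1. access 98: MISS. Cache: [98]
  2. access 47: MISS. Cache: [98 47]
  3. access 98: HIT. Next use of 98: step 4. Cache: [98 47]
  4. access 98: HIT. Next use of 98: step 6. Cache: [98 47]
  5. access 15: MISS. Cache: [98 47 15]
  6. access 98: HIT. Next use of 98: step 7. Cache: [98 47 15]
  7. access 98: HIT. Next use of 98: step 15. Cache: [98 47 15]
  8. access 47: HIT. Next use of 47: step 11. Cache: [98 47 15]
  9. access 15: HIT. Next use of 15: step 10. Cache: [98 47 15]
  10. access 15: HIT. Next use of 15: step 18. Cache: [98 47 15]
  11. access 47: HIT. Next use of 47: step 13. Cache: [98 47 15]
  12. access 28: MISS. Cache: [98 47 15 28]
  13. access 47: HIT. Next use of 47: step 20. Cache: [98 47 15 28]
  14. access 52: MISS, evict 47 (next use: step 20). Cache: [98 15 28 52]
  15. access 98: HIT. Next use of 98: step 27. Cache: [98 15 28 52]
  16. access 28: HIT. Next use of 28: step 17. Cache: [98 15 28 52]
  17. access 28: HIT. Next use of 28: step 19. Cache: [98 15 28 52]
  18. access 15: HIT. Next use of 15: never. Cache: [98 15 28 52]
  19. access 28: HIT. Next use of 28: step 21. Cache: [98 15 28 52]
  20. access 47: MISS, evict 15 (next use: never). Cache: [98 28 52 47]
  21. access 28: HIT. Next use of 28: step 23. Cache: [98 28 52 47]
  22. access 62: MISS, evict 52 (next use: never). Cache: [98 28 47 62]
  23. access 28: HIT. Next use of 28: never. Cache: [98 28 47 62]
  24. access 47: HIT. Next use of 47: step 26. Cache: [98 28 47 62]
  25. access 62: HIT. Next use of 62: never. Cache: [98 28 47 62]
  26. access 47: HIT. Next use of 47: never. Cache: [98 28 47 62]
  27. access 98: HIT. Next use of 98: never. Cache: [98 28 47 62]
Total: 20 hits, 7 misses, 3 evictions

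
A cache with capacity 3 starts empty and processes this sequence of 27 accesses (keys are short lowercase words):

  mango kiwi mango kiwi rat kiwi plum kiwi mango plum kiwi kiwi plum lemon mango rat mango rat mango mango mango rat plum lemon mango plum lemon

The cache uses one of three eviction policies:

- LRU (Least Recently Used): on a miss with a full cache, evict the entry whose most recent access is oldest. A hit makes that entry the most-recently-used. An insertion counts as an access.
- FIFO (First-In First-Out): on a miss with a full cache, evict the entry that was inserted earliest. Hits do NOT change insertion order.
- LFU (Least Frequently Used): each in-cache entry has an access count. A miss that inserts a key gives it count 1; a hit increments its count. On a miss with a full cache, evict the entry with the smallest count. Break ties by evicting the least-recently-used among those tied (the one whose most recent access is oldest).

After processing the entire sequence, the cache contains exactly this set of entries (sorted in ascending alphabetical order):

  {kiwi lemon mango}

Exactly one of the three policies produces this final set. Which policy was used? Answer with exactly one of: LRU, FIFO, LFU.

Answer: LFU

Derivation:
Simulating under each policy and comparing final sets:
  LRU: final set = {lemon mango plum} -> differs
  FIFO: final set = {lemon mango plum} -> differs
  LFU: final set = {kiwi lemon mango} -> MATCHES target
Only LFU produces the target set.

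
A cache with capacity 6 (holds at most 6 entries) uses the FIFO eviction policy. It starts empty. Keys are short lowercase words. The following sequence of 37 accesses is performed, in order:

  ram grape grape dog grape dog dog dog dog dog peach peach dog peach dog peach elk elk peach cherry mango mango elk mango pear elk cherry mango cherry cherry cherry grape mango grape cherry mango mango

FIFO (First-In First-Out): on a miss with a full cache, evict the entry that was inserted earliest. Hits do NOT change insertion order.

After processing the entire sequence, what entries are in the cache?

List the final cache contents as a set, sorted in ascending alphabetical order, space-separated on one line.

Answer: cherry elk grape mango peach pear

Derivation:
FIFO simulation (capacity=6):
  1. access ram: MISS. Cache (old->new): [ram]
  2. access grape: MISS. Cache (old->new): [ram grape]
  3. access grape: HIT. Cache (old->new): [ram grape]
  4. access dog: MISS. Cache (old->new): [ram grape dog]
  5. access grape: HIT. Cache (old->new): [ram grape dog]
  6. access dog: HIT. Cache (old->new): [ram grape dog]
  7. access dog: HIT. Cache (old->new): [ram grape dog]
  8. access dog: HIT. Cache (old->new): [ram grape dog]
  9. access dog: HIT. Cache (old->new): [ram grape dog]
  10. access dog: HIT. Cache (old->new): [ram grape dog]
  11. access peach: MISS. Cache (old->new): [ram grape dog peach]
  12. access peach: HIT. Cache (old->new): [ram grape dog peach]
  13. access dog: HIT. Cache (old->new): [ram grape dog peach]
  14. access peach: HIT. Cache (old->new): [ram grape dog peach]
  15. access dog: HIT. Cache (old->new): [ram grape dog peach]
  16. access peach: HIT. Cache (old->new): [ram grape dog peach]
  17. access elk: MISS. Cache (old->new): [ram grape dog peach elk]
  18. access elk: HIT. Cache (old->new): [ram grape dog peach elk]
  19. access peach: HIT. Cache (old->new): [ram grape dog peach elk]
  20. access cherry: MISS. Cache (old->new): [ram grape dog peach elk cherry]
  21. access mango: MISS, evict ram. Cache (old->new): [grape dog peach elk cherry mango]
  22. access mango: HIT. Cache (old->new): [grape dog peach elk cherry mango]
  23. access elk: HIT. Cache (old->new): [grape dog peach elk cherry mango]
  24. access mango: HIT. Cache (old->new): [grape dog peach elk cherry mango]
  25. access pear: MISS, evict grape. Cache (old->new): [dog peach elk cherry mango pear]
  26. access elk: HIT. Cache (old->new): [dog peach elk cherry mango pear]
  27. access cherry: HIT. Cache (old->new): [dog peach elk cherry mango pear]
  28. access mango: HIT. Cache (old->new): [dog peach elk cherry mango pear]
  29. access cherry: HIT. Cache (old->new): [dog peach elk cherry mango pear]
  30. access cherry: HIT. Cache (old->new): [dog peach elk cherry mango pear]
  31. access cherry: HIT. Cache (old->new): [dog peach elk cherry mango pear]
  32. access grape: MISS, evict dog. Cache (old->new): [peach elk cherry mango pear grape]
  33. access mango: HIT. Cache (old->new): [peach elk cherry mango pear grape]
  34. access grape: HIT. Cache (old->new): [peach elk cherry mango pear grape]
  35. access cherry: HIT. Cache (old->new): [peach elk cherry mango pear grape]
  36. access mango: HIT. Cache (old->new): [peach elk cherry mango pear grape]
  37. access mango: HIT. Cache (old->new): [peach elk cherry mango pear grape]
Total: 28 hits, 9 misses, 3 evictions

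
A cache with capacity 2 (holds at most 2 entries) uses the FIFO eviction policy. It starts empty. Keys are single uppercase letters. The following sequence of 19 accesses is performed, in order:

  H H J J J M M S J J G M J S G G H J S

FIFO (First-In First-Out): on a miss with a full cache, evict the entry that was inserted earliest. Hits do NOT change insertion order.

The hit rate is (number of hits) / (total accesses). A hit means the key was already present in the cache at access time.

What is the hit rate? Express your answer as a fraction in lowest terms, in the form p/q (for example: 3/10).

Answer: 6/19

Derivation:
FIFO simulation (capacity=2):
  1. access H: MISS. Cache (old->new): [H]
  2. access H: HIT. Cache (old->new): [H]
  3. access J: MISS. Cache (old->new): [H J]
  4. access J: HIT. Cache (old->new): [H J]
  5. access J: HIT. Cache (old->new): [H J]
  6. access M: MISS, evict H. Cache (old->new): [J M]
  7. access M: HIT. Cache (old->new): [J M]
  8. access S: MISS, evict J. Cache (old->new): [M S]
  9. access J: MISS, evict M. Cache (old->new): [S J]
  10. access J: HIT. Cache (old->new): [S J]
  11. access G: MISS, evict S. Cache (old->new): [J G]
  12. access M: MISS, evict J. Cache (old->new): [G M]
  13. access J: MISS, evict G. Cache (old->new): [M J]
  14. access S: MISS, evict M. Cache (old->new): [J S]
  15. access G: MISS, evict J. Cache (old->new): [S G]
  16. access G: HIT. Cache (old->new): [S G]
  17. access H: MISS, evict S. Cache (old->new): [G H]
  18. access J: MISS, evict G. Cache (old->new): [H J]
  19. access S: MISS, evict H. Cache (old->new): [J S]
Total: 6 hits, 13 misses, 11 evictions

Hit rate = 6/19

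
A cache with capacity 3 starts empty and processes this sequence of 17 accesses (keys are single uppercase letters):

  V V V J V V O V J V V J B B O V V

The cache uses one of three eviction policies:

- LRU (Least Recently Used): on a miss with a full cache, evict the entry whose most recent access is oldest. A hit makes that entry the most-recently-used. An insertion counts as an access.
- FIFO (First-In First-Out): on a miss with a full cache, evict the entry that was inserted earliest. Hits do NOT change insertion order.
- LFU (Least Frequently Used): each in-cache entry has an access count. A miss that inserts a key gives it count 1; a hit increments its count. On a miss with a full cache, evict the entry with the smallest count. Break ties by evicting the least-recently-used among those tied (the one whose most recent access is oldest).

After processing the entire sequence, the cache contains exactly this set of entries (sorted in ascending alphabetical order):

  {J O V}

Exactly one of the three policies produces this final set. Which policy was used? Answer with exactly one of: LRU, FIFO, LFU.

Simulating under each policy and comparing final sets:
  LRU: final set = {B O V} -> differs
  FIFO: final set = {B O V} -> differs
  LFU: final set = {J O V} -> MATCHES target
Only LFU produces the target set.

Answer: LFU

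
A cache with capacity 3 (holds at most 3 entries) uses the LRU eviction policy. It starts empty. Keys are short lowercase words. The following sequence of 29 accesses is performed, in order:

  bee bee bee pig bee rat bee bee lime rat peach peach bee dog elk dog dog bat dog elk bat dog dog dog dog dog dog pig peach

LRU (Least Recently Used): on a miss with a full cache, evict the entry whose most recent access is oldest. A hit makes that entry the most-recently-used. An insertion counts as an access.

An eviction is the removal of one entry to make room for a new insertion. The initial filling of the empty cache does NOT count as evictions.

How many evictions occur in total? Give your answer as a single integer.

Answer: 8

Derivation:
LRU simulation (capacity=3):
  1. access bee: MISS. Cache (LRU->MRU): [bee]
  2. access bee: HIT. Cache (LRU->MRU): [bee]
  3. access bee: HIT. Cache (LRU->MRU): [bee]
  4. access pig: MISS. Cache (LRU->MRU): [bee pig]
  5. access bee: HIT. Cache (LRU->MRU): [pig bee]
  6. access rat: MISS. Cache (LRU->MRU): [pig bee rat]
  7. access bee: HIT. Cache (LRU->MRU): [pig rat bee]
  8. access bee: HIT. Cache (LRU->MRU): [pig rat bee]
  9. access lime: MISS, evict pig. Cache (LRU->MRU): [rat bee lime]
  10. access rat: HIT. Cache (LRU->MRU): [bee lime rat]
  11. access peach: MISS, evict bee. Cache (LRU->MRU): [lime rat peach]
  12. access peach: HIT. Cache (LRU->MRU): [lime rat peach]
  13. access bee: MISS, evict lime. Cache (LRU->MRU): [rat peach bee]
  14. access dog: MISS, evict rat. Cache (LRU->MRU): [peach bee dog]
  15. access elk: MISS, evict peach. Cache (LRU->MRU): [bee dog elk]
  16. access dog: HIT. Cache (LRU->MRU): [bee elk dog]
  17. access dog: HIT. Cache (LRU->MRU): [bee elk dog]
  18. access bat: MISS, evict bee. Cache (LRU->MRU): [elk dog bat]
  19. access dog: HIT. Cache (LRU->MRU): [elk bat dog]
  20. access elk: HIT. Cache (LRU->MRU): [bat dog elk]
  21. access bat: HIT. Cache (LRU->MRU): [dog elk bat]
  22. access dog: HIT. Cache (LRU->MRU): [elk bat dog]
  23. access dog: HIT. Cache (LRU->MRU): [elk bat dog]
  24. access dog: HIT. Cache (LRU->MRU): [elk bat dog]
  25. access dog: HIT. Cache (LRU->MRU): [elk bat dog]
  26. access dog: HIT. Cache (LRU->MRU): [elk bat dog]
  27. access dog: HIT. Cache (LRU->MRU): [elk bat dog]
  28. access pig: MISS, evict elk. Cache (LRU->MRU): [bat dog pig]
  29. access peach: MISS, evict bat. Cache (LRU->MRU): [dog pig peach]
Total: 18 hits, 11 misses, 8 evictions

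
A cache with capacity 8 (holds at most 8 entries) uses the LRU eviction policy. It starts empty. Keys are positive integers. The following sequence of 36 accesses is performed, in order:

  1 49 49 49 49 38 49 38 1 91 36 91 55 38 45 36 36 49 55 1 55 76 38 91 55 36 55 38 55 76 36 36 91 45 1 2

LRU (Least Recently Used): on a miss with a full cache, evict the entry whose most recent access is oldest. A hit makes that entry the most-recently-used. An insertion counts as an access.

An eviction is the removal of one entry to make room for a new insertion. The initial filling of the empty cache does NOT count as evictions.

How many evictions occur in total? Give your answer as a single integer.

LRU simulation (capacity=8):
  1. access 1: MISS. Cache (LRU->MRU): [1]
  2. access 49: MISS. Cache (LRU->MRU): [1 49]
  3. access 49: HIT. Cache (LRU->MRU): [1 49]
  4. access 49: HIT. Cache (LRU->MRU): [1 49]
  5. access 49: HIT. Cache (LRU->MRU): [1 49]
  6. access 38: MISS. Cache (LRU->MRU): [1 49 38]
  7. access 49: HIT. Cache (LRU->MRU): [1 38 49]
  8. access 38: HIT. Cache (LRU->MRU): [1 49 38]
  9. access 1: HIT. Cache (LRU->MRU): [49 38 1]
  10. access 91: MISS. Cache (LRU->MRU): [49 38 1 91]
  11. access 36: MISS. Cache (LRU->MRU): [49 38 1 91 36]
  12. access 91: HIT. Cache (LRU->MRU): [49 38 1 36 91]
  13. access 55: MISS. Cache (LRU->MRU): [49 38 1 36 91 55]
  14. access 38: HIT. Cache (LRU->MRU): [49 1 36 91 55 38]
  15. access 45: MISS. Cache (LRU->MRU): [49 1 36 91 55 38 45]
  16. access 36: HIT. Cache (LRU->MRU): [49 1 91 55 38 45 36]
  17. access 36: HIT. Cache (LRU->MRU): [49 1 91 55 38 45 36]
  18. access 49: HIT. Cache (LRU->MRU): [1 91 55 38 45 36 49]
  19. access 55: HIT. Cache (LRU->MRU): [1 91 38 45 36 49 55]
  20. access 1: HIT. Cache (LRU->MRU): [91 38 45 36 49 55 1]
  21. access 55: HIT. Cache (LRU->MRU): [91 38 45 36 49 1 55]
  22. access 76: MISS. Cache (LRU->MRU): [91 38 45 36 49 1 55 76]
  23. access 38: HIT. Cache (LRU->MRU): [91 45 36 49 1 55 76 38]
  24. access 91: HIT. Cache (LRU->MRU): [45 36 49 1 55 76 38 91]
  25. access 55: HIT. Cache (LRU->MRU): [45 36 49 1 76 38 91 55]
  26. access 36: HIT. Cache (LRU->MRU): [45 49 1 76 38 91 55 36]
  27. access 55: HIT. Cache (LRU->MRU): [45 49 1 76 38 91 36 55]
  28. access 38: HIT. Cache (LRU->MRU): [45 49 1 76 91 36 55 38]
  29. access 55: HIT. Cache (LRU->MRU): [45 49 1 76 91 36 38 55]
  30. access 76: HIT. Cache (LRU->MRU): [45 49 1 91 36 38 55 76]
  31. access 36: HIT. Cache (LRU->MRU): [45 49 1 91 38 55 76 36]
  32. access 36: HIT. Cache (LRU->MRU): [45 49 1 91 38 55 76 36]
  33. access 91: HIT. Cache (LRU->MRU): [45 49 1 38 55 76 36 91]
  34. access 45: HIT. Cache (LRU->MRU): [49 1 38 55 76 36 91 45]
  35. access 1: HIT. Cache (LRU->MRU): [49 38 55 76 36 91 45 1]
  36. access 2: MISS, evict 49. Cache (LRU->MRU): [38 55 76 36 91 45 1 2]
Total: 27 hits, 9 misses, 1 evictions

Answer: 1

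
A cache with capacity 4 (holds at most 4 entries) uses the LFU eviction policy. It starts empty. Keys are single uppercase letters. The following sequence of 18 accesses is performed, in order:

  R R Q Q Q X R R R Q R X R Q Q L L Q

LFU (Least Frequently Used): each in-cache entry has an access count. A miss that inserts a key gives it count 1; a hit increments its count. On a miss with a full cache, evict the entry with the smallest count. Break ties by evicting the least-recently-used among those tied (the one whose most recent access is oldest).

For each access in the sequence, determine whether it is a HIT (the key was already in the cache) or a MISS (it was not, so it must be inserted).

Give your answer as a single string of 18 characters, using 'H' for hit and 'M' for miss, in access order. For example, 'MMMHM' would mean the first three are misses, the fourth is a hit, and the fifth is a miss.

LFU simulation (capacity=4):
  1. access R: MISS. Cache: [R(c=1)]
  2. access R: HIT, count now 2. Cache: [R(c=2)]
  3. access Q: MISS. Cache: [Q(c=1) R(c=2)]
  4. access Q: HIT, count now 2. Cache: [R(c=2) Q(c=2)]
  5. access Q: HIT, count now 3. Cache: [R(c=2) Q(c=3)]
  6. access X: MISS. Cache: [X(c=1) R(c=2) Q(c=3)]
  7. access R: HIT, count now 3. Cache: [X(c=1) Q(c=3) R(c=3)]
  8. access R: HIT, count now 4. Cache: [X(c=1) Q(c=3) R(c=4)]
  9. access R: HIT, count now 5. Cache: [X(c=1) Q(c=3) R(c=5)]
  10. access Q: HIT, count now 4. Cache: [X(c=1) Q(c=4) R(c=5)]
  11. access R: HIT, count now 6. Cache: [X(c=1) Q(c=4) R(c=6)]
  12. access X: HIT, count now 2. Cache: [X(c=2) Q(c=4) R(c=6)]
  13. access R: HIT, count now 7. Cache: [X(c=2) Q(c=4) R(c=7)]
  14. access Q: HIT, count now 5. Cache: [X(c=2) Q(c=5) R(c=7)]
  15. access Q: HIT, count now 6. Cache: [X(c=2) Q(c=6) R(c=7)]
  16. access L: MISS. Cache: [L(c=1) X(c=2) Q(c=6) R(c=7)]
  17. access L: HIT, count now 2. Cache: [X(c=2) L(c=2) Q(c=6) R(c=7)]
  18. access Q: HIT, count now 7. Cache: [X(c=2) L(c=2) R(c=7) Q(c=7)]
Total: 14 hits, 4 misses, 0 evictions

Answer: MHMHHMHHHHHHHHHMHH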